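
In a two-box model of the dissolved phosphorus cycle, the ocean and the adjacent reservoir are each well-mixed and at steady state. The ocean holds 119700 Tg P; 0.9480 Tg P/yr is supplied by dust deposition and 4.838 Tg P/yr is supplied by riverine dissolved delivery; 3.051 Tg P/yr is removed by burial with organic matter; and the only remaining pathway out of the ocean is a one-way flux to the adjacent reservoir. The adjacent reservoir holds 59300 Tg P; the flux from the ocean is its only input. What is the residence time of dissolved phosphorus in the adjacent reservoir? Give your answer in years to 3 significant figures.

Balance the ocean: ΣF_in = 0.9480 + 4.838 = 5.7860 Tg P/yr.
Flux to the adjacent reservoir = ΣF_in − (3.051) = 2.7350 Tg P/yr.
At steady state the output of the adjacent reservoir equals its input, 2.7350 Tg P/yr.
τ = M / F = 59300 / 2.7350 = 21680 yr.

21700 yr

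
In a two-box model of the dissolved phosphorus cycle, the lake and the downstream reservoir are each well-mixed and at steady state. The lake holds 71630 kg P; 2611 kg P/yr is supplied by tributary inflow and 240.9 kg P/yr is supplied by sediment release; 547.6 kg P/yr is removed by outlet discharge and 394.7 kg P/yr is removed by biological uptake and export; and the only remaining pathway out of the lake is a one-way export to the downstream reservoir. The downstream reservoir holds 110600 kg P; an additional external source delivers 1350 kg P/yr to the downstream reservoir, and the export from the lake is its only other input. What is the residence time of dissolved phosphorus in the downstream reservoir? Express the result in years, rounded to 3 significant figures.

Balance the lake: ΣF_in = 2611 + 240.9 = 2851.9 kg P/yr.
Export to the downstream reservoir = ΣF_in − (547.6 + 394.7) = 1909.6 kg P/yr.
Total input to the downstream reservoir = 1909.6 + 1350 = 3259.6 kg P/yr; at steady state this equals its total output.
τ = M / F = 110600 / 3259.6 = 33.93 yr.

33.9 yr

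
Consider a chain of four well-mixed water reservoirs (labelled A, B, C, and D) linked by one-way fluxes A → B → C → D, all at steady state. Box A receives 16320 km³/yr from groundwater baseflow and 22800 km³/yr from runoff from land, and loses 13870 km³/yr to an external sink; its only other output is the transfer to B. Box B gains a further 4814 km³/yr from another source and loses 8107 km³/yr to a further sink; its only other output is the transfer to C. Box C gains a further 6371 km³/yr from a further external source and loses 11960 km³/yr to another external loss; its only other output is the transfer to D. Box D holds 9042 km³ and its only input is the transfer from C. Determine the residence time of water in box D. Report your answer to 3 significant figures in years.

0.552 yr

Box A: F(A→B) = (16320 + 22800) − 13870 = 25250 km³/yr.
Box B: F(B→C) = (25250 + 4814) − 8107 = 21957 km³/yr.
Box C: F(C→D) = (21957 + 6371) − 11960 = 16368 km³/yr.
Box D throughput = its input = 16368 km³/yr; τ = 9042 / 16368 = 0.5524 yr.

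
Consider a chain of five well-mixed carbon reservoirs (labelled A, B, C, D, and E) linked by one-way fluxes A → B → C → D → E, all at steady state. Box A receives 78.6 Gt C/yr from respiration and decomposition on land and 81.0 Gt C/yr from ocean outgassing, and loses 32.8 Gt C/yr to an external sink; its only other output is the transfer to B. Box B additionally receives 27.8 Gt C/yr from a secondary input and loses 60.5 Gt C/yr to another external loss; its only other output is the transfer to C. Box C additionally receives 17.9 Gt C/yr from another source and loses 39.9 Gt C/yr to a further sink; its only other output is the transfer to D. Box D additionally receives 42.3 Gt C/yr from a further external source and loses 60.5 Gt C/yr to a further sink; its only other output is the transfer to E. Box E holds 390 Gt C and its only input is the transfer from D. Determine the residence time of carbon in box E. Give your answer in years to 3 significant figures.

7.24 yr

Box A: F(A→B) = (78.6 + 81.0) − 32.8 = 126.80 Gt C/yr.
Box B: F(B→C) = (126.80 + 27.8) − 60.5 = 94.100 Gt C/yr.
Box C: F(C→D) = (94.100 + 17.9) − 39.9 = 72.100 Gt C/yr.
Box D: F(D→E) = (72.100 + 42.3) − 60.5 = 53.900 Gt C/yr.
Box E throughput = its input = 53.900 Gt C/yr; τ = 390 / 53.900 = 7.236 yr.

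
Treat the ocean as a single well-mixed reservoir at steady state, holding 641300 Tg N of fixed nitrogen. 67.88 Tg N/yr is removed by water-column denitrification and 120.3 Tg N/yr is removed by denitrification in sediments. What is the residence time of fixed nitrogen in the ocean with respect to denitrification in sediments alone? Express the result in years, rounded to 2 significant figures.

Residence time with respect to a single sink: τ = M / F_sink.
τ = 641300 / 120.3 = 5331 yr.

5300 yr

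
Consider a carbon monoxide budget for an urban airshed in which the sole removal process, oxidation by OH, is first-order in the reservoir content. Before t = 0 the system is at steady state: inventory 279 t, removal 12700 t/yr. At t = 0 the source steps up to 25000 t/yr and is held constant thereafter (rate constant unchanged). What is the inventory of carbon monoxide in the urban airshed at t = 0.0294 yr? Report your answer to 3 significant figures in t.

478 t

Residence time τ = M₀/F₀ = 0.02197 yr. The eventual steady state is M_∞ = M₀·(F₁/F₀) = 279 × 25000/12700 = 549.21 t.
The anomaly ΔM(t) = M(t) − M_∞ decays as ΔM₀·e^(−t/τ) with ΔM₀ = 279 − 549.21 = −270.2 t.
At t = 0.0294 yr, e^(−t/τ) = e^(−1.338) = 0.2623, so ΔM = −70.88 t and M = 549.21 − 70.88 = 478.34 t.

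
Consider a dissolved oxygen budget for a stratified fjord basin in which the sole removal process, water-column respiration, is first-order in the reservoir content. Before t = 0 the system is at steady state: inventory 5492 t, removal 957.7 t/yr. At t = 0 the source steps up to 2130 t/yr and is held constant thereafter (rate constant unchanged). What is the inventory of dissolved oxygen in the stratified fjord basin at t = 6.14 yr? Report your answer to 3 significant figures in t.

τ = M₀/F₀ = 5492/957.7 = 5.735 yr; rate constant k = 1/τ.
New steady state M_∞ = F₁/k = F₁·τ = 2130 × 5.735 = 12215 t.
M(t) = M_∞ + (M₀ − M_∞)·e^(−t/τ); t/τ = 6.14/5.735 = 1.071, so e^(−t/τ) = 0.3428.
M(t) = 12215 − 6723 × 0.3428 = 9910.3 t.

9910 t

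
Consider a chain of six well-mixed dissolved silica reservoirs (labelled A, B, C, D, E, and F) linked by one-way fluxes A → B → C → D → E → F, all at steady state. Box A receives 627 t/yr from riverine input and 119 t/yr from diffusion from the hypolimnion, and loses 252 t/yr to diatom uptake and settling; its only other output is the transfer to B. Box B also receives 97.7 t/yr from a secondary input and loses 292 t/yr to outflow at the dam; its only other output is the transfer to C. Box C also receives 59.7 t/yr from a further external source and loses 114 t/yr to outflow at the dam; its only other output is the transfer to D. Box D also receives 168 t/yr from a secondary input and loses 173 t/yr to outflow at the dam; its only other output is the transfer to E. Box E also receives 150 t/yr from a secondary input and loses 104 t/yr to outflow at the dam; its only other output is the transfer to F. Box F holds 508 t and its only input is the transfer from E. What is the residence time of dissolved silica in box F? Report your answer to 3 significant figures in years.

1.77 yr

Box A: F(A→B) = (627 + 119) − 252 = 494.00 t/yr.
Box B: F(B→C) = (494.00 + 97.7) − 292 = 299.70 t/yr.
Box C: F(C→D) = (299.70 + 59.7) − 114 = 245.40 t/yr.
Box D: F(D→E) = (245.40 + 168) − 173 = 240.40 t/yr.
Box E: F(E→F) = (240.40 + 150) − 104 = 286.40 t/yr.
Box F throughput = its input = 286.40 t/yr; τ = 508 / 286.40 = 1.774 yr.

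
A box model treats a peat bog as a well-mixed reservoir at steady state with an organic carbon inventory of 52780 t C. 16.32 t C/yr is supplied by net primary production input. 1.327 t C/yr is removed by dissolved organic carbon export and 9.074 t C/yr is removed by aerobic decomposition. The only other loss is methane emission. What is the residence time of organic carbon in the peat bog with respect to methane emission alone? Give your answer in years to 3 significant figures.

8920 yr

At steady state ΣF_in = ΣF_out.
ΣF_in = 16.320 t C/yr.
Methane emission flux = ΣF_in − (1.327 + 9.074) = 16.320 − 10.40 = 5.919 t C/yr.
τ = M / F = 52780 / 5.919 = 8917 yr.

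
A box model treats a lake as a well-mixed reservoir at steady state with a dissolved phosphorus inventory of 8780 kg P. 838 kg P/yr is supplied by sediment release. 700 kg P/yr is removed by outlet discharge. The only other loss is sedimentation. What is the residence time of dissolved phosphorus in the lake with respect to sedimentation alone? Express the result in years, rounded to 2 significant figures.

64 yr

At steady state ΣF_in = ΣF_out.
ΣF_in = 838.00 kg P/yr.
Sedimentation flux = ΣF_in − (700) = 838.00 − 700.0 = 138.0 kg P/yr.
τ = M / F = 8780 / 138.0 = 63.62 yr.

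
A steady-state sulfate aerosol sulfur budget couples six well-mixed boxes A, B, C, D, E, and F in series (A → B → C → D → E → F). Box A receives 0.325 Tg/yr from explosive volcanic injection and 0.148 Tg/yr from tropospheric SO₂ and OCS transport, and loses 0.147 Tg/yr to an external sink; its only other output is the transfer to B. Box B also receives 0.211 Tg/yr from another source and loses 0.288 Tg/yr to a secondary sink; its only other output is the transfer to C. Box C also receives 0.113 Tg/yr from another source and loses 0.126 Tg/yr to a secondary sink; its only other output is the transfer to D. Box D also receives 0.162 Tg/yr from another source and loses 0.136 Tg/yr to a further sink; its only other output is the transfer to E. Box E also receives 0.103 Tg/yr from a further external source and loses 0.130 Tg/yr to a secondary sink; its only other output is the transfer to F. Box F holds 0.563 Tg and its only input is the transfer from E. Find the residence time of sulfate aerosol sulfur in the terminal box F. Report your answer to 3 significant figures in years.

2.40 yr

Box A: F(A→B) = (0.325 + 0.148) − 0.147 = 0.32600 Tg/yr.
Box B: F(B→C) = (0.32600 + 0.211) − 0.288 = 0.24900 Tg/yr.
Box C: F(C→D) = (0.24900 + 0.113) − 0.126 = 0.23600 Tg/yr.
Box D: F(D→E) = (0.23600 + 0.162) − 0.136 = 0.26200 Tg/yr.
Box E: F(E→F) = (0.26200 + 0.103) − 0.130 = 0.23500 Tg/yr.
Box F throughput = its input = 0.23500 Tg/yr; τ = 0.563 / 0.23500 = 2.396 yr.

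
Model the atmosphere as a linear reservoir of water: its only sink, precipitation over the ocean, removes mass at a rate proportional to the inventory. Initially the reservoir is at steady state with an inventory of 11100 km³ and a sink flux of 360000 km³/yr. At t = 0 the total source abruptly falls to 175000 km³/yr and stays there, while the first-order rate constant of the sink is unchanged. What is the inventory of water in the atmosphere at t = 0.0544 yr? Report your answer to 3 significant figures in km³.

Residence time τ = M₀/F₀ = 0.03083 yr. The eventual steady state is M_∞ = M₀·(F₁/F₀) = 11100 × 175000/360000 = 5395.8 km³.
The anomaly ΔM(t) = M(t) − M_∞ decays as ΔM₀·e^(−t/τ) with ΔM₀ = 11100 − 5395.8 = 5704 km³.
At t = 0.0544 yr, e^(−t/τ) = e^(−1.764) = 0.1713, so ΔM = 977.1 km³ and M = 5395.8 + 977.1 = 6373.0 km³.

6370 km³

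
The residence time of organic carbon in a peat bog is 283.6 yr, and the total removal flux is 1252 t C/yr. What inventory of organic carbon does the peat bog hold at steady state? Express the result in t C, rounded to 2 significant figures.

τ = M/F ⇒ M = τ × F = 283.6 × 1252 = 355100 t C.

360000 t C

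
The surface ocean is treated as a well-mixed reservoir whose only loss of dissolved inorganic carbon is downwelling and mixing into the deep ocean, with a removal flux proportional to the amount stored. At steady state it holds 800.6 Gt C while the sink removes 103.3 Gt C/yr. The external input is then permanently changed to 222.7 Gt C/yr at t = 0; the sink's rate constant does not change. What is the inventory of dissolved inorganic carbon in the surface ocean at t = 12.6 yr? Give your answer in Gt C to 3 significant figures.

1540 Gt C

The sink rate constant is k = F₀/M₀ = 103.3/800.6 = 0.1290 yr⁻¹.
Solving dM/dt = F₁ − kM with M(0) = M₀ gives M(t) = F₁/k + (M₀ − F₁/k)·e^(−kt).
F₁/k = 222.7/0.1290 = 1726.0 Gt C; kt = 0.1290 × 12.6 = 1.626, e^(−kt) = 0.1968.
M(12.6) = 1726.0 + (800.6 − 1726.0) × 0.1968 = 1726.0 − 182.1 = 1543.9 Gt C.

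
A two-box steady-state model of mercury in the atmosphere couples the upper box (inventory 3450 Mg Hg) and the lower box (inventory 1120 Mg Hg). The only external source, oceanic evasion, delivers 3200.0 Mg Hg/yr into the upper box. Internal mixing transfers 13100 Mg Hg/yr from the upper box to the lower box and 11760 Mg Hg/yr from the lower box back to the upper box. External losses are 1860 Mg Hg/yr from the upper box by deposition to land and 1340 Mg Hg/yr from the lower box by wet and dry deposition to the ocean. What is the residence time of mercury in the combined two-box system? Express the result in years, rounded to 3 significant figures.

1.43 yr

For the system as a whole, the A↔B exchange is internal and contributes nothing to the throughput; only the external sinks remove mass.
M_total = 3450 + 1120 = 4570.0 Mg Hg.
ΣF_external_out = 1860 + 1340 = 3200.0 Mg Hg/yr.
τ = M_total / ΣF_ext = 4570.0 / 3200.0 = 1.428 yr.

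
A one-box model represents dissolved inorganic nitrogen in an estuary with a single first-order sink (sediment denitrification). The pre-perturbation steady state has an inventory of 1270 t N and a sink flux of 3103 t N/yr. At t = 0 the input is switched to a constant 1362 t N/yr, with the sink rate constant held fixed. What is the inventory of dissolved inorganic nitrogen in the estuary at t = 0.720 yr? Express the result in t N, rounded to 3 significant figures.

τ = M₀/F₀ = 1270/3103 = 0.4093 yr; rate constant k = 1/τ.
New steady state M_∞ = F₁/k = F₁·τ = 1362 × 0.4093 = 557.44 t N.
M(t) = M_∞ + (M₀ − M_∞)·e^(−t/τ); t/τ = 0.720/0.4093 = 1.759, so e^(−t/τ) = 0.1722.
M(t) = 557.44 + 712.6 × 0.1722 = 680.13 t N.

680 t N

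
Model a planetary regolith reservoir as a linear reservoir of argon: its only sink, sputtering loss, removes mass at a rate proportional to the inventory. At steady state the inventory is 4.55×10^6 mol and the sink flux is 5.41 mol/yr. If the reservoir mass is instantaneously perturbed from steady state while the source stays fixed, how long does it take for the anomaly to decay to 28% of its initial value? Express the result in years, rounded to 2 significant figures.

1.1×10^6 yr

For a linear reservoir the anomaly decays as exp(−t/τ) with τ = M/F = 4.55×10^6/5.41 = 841000 yr.
exp(−t/τ) = 0.28 ⇒ t = −τ ln(0.28) = 841000 × 1.273 = 1.071×10^6 yr.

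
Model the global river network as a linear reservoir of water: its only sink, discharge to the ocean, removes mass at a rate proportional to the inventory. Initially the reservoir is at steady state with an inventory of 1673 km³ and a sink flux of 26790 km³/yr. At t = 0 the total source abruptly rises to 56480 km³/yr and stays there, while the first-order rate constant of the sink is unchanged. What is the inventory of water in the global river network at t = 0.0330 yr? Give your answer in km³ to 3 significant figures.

2430 km³

The sink rate constant is k = F₀/M₀ = 26790/1673 = 16.01 yr⁻¹.
Solving dM/dt = F₁ − kM with M(0) = M₀ gives M(t) = F₁/k + (M₀ − F₁/k)·e^(−kt).
F₁/k = 56480/16.01 = 3527.1 km³; kt = 16.01 × 0.0330 = 0.5284, e^(−kt) = 0.5895.
M(0.0330) = 3527.1 + (1673 − 3527.1) × 0.5895 = 3527.1 − 1093 = 2434.1 km³.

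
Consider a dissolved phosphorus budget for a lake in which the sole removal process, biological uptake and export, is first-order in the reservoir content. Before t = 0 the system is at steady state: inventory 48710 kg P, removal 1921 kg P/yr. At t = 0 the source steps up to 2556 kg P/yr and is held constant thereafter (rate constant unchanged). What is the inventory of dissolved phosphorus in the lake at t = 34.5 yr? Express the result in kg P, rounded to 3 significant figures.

The sink rate constant is k = F₀/M₀ = 1921/48710 = 0.03944 yr⁻¹.
Solving dM/dt = F₁ − kM with M(0) = M₀ gives M(t) = F₁/k + (M₀ − F₁/k)·e^(−kt).
F₁/k = 2556/0.03944 = 64811 kg P; kt = 0.03944 × 34.5 = 1.361, e^(−kt) = 0.2565.
M(34.5) = 64811 + (48710 − 64811) × 0.2565 = 64811 − 4130 = 60681 kg P.

60700 kg P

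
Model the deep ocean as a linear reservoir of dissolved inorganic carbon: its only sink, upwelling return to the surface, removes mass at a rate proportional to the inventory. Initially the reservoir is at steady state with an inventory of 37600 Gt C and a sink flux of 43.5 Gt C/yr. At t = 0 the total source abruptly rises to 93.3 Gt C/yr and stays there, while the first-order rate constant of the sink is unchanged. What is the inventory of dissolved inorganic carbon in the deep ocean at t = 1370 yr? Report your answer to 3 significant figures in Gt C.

Residence time τ = M₀/F₀ = 864.4 yr. The eventual steady state is M_∞ = M₀·(F₁/F₀) = 37600 × 93.3/43.5 = 80646 Gt C.
The anomaly ΔM(t) = M(t) − M_∞ decays as ΔM₀·e^(−t/τ) with ΔM₀ = 37600 − 80646 = −43050 Gt C.
At t = 1370 yr, e^(−t/τ) = e^(−1.585) = 0.2050, so ΔM = −8822 Gt C and M = 80646 − 8822 = 71823 Gt C.

71800 Gt C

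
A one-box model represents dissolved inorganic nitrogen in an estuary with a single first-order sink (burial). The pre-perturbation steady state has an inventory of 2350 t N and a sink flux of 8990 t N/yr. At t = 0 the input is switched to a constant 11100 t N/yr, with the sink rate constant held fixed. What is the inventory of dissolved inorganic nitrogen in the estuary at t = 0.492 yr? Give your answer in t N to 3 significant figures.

The sink rate constant is k = F₀/M₀ = 8990/2350 = 3.826 yr⁻¹.
Solving dM/dt = F₁ − kM with M(0) = M₀ gives M(t) = F₁/k + (M₀ − F₁/k)·e^(−kt).
F₁/k = 11100/3.826 = 2901.6 t N; kt = 3.826 × 0.492 = 1.882, e^(−kt) = 0.1523.
M(0.492) = 2901.6 + (2350 − 2901.6) × 0.1523 = 2901.6 − 83.98 = 2817.6 t N.

2820 t N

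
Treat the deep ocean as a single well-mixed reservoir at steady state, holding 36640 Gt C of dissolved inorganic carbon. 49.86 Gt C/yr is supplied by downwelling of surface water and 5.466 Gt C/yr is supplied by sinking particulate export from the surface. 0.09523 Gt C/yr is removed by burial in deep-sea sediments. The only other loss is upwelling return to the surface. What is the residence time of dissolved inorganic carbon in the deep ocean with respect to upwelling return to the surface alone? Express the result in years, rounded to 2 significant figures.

660 yr

At steady state ΣF_in = ΣF_out.
ΣF_in = 49.86 + 5.466 = 55.326 Gt C/yr.
Upwelling return to the surface flux = ΣF_in − (0.09523) = 55.326 − 0.09523 = 55.23 Gt C/yr.
τ = M / F = 36640 / 55.23 = 663.4 yr.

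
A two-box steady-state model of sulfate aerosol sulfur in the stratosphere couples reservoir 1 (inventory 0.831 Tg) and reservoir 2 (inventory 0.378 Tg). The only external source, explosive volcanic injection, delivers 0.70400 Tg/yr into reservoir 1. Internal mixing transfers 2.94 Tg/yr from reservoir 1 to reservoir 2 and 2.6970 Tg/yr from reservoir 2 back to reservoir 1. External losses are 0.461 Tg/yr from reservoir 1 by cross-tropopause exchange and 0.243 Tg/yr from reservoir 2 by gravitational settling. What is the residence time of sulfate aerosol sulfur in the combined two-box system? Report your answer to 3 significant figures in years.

1.72 yr

Residence time in the combined system uses the total inventory and the total *external* removal — internal exchanges between the two boxes cancel.
M_total = 0.831 + 0.378 = 1.2090 Tg.
ΣF_external_out = 0.461 + 0.243 = 0.70400 Tg/yr.
τ = M_total / ΣF_ext = 1.2090 / 0.70400 = 1.717 yr.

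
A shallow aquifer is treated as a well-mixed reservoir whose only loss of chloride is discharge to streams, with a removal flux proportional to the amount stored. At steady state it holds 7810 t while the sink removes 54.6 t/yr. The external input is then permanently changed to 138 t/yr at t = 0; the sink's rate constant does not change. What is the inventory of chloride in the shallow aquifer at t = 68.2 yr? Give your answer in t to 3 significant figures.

Residence time τ = M₀/F₀ = 143.0 yr. The eventual steady state is M_∞ = M₀·(F₁/F₀) = 7810 × 138/54.6 = 19740 t.
The anomaly ΔM(t) = M(t) − M_∞ decays as ΔM₀·e^(−t/τ) with ΔM₀ = 7810 − 19740 = −11930 t.
At t = 68.2 yr, e^(−t/τ) = e^(−0.4768) = 0.6208, so ΔM = −7406 t and M = 19740 − 7406 = 12334 t.

12300 t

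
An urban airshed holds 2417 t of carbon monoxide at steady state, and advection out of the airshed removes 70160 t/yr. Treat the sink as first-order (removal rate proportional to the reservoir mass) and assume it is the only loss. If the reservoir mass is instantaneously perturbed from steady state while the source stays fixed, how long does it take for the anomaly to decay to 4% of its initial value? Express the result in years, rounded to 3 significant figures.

For a linear reservoir the anomaly decays as exp(−t/τ) with τ = M/F = 2417/70160 = 0.03445 yr.
exp(−t/τ) = 0.04 ⇒ t = −τ ln(0.04) = 0.03445 × 3.219 = 0.1109 yr.

0.111 yr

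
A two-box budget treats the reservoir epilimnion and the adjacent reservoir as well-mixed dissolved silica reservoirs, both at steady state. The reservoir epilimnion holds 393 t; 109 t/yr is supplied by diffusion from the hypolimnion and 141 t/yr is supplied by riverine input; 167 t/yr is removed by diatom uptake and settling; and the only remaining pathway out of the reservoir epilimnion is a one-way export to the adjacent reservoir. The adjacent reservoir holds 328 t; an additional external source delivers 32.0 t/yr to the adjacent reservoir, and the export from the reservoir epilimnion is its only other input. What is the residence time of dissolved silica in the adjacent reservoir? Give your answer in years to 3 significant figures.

Balance the reservoir epilimnion: ΣF_in = 109 + 141 = 250.00 t/yr.
Export to the adjacent reservoir = ΣF_in − (167) = 83.000 t/yr.
Total input to the adjacent reservoir = 83.000 + 32.0 = 115.00 t/yr; at steady state this equals its total output.
τ = M / F = 328 / 115.00 = 2.852 yr.

2.85 yr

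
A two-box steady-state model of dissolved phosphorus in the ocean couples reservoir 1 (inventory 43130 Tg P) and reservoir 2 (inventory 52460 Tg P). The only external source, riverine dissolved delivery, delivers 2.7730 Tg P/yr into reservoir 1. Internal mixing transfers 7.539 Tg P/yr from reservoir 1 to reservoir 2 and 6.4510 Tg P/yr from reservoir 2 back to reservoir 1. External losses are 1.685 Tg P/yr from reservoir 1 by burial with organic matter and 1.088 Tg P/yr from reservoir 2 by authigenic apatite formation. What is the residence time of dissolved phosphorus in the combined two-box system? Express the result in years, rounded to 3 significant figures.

For the system as a whole, the A↔B exchange is internal and contributes nothing to the throughput; only the external sinks remove mass.
M_total = 43130 + 52460 = 95590 Tg P.
ΣF_external_out = 1.685 + 1.088 = 2.7730 Tg P/yr.
τ = M_total / ΣF_ext = 95590 / 2.7730 = 34470 yr.

34500 yr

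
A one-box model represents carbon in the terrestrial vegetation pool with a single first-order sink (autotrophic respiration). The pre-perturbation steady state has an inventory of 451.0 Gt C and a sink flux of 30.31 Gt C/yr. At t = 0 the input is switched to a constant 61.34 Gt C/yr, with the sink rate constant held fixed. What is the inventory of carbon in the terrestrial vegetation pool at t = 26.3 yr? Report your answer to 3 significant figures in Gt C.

The sink rate constant is k = F₀/M₀ = 30.31/451.0 = 0.06721 yr⁻¹.
Solving dM/dt = F₁ − kM with M(0) = M₀ gives M(t) = F₁/k + (M₀ − F₁/k)·e^(−kt).
F₁/k = 61.34/0.06721 = 912.71 Gt C; kt = 0.06721 × 26.3 = 1.768, e^(−kt) = 0.1708.
M(26.3) = 912.71 + (451.0 − 912.71) × 0.1708 = 912.71 − 78.84 = 833.87 Gt C.

834 Gt C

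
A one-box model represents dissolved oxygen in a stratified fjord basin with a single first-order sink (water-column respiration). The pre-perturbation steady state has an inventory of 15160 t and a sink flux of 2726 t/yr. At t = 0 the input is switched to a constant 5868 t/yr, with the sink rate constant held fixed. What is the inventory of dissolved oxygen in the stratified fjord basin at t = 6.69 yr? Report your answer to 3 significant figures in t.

The sink rate constant is k = F₀/M₀ = 2726/15160 = 0.1798 yr⁻¹.
Solving dM/dt = F₁ − kM with M(0) = M₀ gives M(t) = F₁/k + (M₀ − F₁/k)·e^(−kt).
F₁/k = 5868/0.1798 = 32633 t; kt = 0.1798 × 6.69 = 1.203, e^(−kt) = 0.3003.
M(6.69) = 32633 + (15160 − 32633) × 0.3003 = 32633 − 5247 = 27386 t.

27400 t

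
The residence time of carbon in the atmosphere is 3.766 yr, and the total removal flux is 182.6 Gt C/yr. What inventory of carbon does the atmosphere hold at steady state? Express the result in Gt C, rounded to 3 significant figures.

688 Gt C

τ = M/F ⇒ M = τ × F = 3.766 × 182.6 = 687.7 Gt C.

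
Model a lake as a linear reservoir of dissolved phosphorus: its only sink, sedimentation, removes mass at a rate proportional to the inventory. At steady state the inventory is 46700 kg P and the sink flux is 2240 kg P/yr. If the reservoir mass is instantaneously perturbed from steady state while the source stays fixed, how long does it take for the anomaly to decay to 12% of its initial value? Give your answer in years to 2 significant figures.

44 yr

For a linear reservoir the anomaly decays as exp(−t/τ) with τ = M/F = 46700/2240 = 20.85 yr.
exp(−t/τ) = 0.12 ⇒ t = −τ ln(0.12) = 20.85 × 2.120 = 44.20 yr.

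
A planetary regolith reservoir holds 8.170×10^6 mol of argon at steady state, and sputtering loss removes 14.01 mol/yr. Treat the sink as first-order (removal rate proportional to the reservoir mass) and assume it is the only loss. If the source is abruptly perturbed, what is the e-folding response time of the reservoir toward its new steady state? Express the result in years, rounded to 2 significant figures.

580000 yr

For a linear reservoir the response time equals the residence time τ = M/F.
τ = 8.170×10^6 / 14.01 = 583200 yr.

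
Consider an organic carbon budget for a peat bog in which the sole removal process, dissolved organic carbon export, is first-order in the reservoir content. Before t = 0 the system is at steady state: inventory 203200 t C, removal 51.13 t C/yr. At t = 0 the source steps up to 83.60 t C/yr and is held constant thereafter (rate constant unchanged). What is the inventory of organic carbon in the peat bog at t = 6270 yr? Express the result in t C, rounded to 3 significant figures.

τ = M₀/F₀ = 203200/51.13 = 3974 yr; rate constant k = 1/τ.
New steady state M_∞ = F₁/k = F₁·τ = 83.60 × 3974 = 332240 t C.
M(t) = M_∞ + (M₀ − M_∞)·e^(−t/τ); t/τ = 6270/3974 = 1.578, so e^(−t/τ) = 0.2065.
M(t) = 332240 − 129000 × 0.2065 = 305600 t C.

306000 t C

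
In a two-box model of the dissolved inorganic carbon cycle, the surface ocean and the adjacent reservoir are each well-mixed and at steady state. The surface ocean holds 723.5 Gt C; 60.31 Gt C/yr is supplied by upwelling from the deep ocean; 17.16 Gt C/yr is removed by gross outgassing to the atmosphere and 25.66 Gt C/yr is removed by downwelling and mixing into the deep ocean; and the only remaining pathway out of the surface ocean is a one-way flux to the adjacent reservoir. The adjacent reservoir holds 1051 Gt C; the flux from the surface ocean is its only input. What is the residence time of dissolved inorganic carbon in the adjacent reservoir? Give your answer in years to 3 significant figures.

60.1 yr

Balance the surface ocean: ΣF_in = 60.310 Gt C/yr.
Flux to the adjacent reservoir = ΣF_in − (17.16 + 25.66) = 17.490 Gt C/yr.
At steady state the output of the adjacent reservoir equals its input, 17.490 Gt C/yr.
τ = M / F = 1051 / 17.490 = 60.09 yr.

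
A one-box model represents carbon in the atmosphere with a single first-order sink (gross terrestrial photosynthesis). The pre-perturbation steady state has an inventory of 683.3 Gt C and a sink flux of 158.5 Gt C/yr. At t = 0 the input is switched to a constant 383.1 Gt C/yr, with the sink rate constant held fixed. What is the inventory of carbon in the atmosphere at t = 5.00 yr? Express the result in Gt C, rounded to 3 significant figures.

The sink rate constant is k = F₀/M₀ = 158.5/683.3 = 0.2320 yr⁻¹.
Solving dM/dt = F₁ − kM with M(0) = M₀ gives M(t) = F₁/k + (M₀ − F₁/k)·e^(−kt).
F₁/k = 383.1/0.2320 = 1651.6 Gt C; kt = 0.2320 × 5.00 = 1.160, e^(−kt) = 0.3135.
M(5.00) = 1651.6 + (683.3 − 1651.6) × 0.3135 = 1651.6 − 303.6 = 1348.0 Gt C.

1350 Gt C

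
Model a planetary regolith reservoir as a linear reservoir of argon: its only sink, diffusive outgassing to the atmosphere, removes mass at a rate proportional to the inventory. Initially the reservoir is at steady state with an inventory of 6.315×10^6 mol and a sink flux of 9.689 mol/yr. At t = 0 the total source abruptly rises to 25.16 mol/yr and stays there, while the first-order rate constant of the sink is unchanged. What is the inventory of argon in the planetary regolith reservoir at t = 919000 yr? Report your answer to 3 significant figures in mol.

1.39×10^7 mol

Residence time τ = M₀/F₀ = 651800 yr. The eventual steady state is M_∞ = M₀·(F₁/F₀) = 6.315×10^6 × 25.16/9.689 = 1.6399×10^7 mol.
The anomaly ΔM(t) = M(t) − M_∞ decays as ΔM₀·e^(−t/τ) with ΔM₀ = 6.315×10^6 − 1.6399×10^7 = −1.008×10^7 mol.
At t = 919000 yr, e^(−t/τ) = e^(−1.410) = 0.2441, so ΔM = −2.462×10^6 mol and M = 1.6399×10^7 − 2.462×10^6 = 1.3937×10^7 mol.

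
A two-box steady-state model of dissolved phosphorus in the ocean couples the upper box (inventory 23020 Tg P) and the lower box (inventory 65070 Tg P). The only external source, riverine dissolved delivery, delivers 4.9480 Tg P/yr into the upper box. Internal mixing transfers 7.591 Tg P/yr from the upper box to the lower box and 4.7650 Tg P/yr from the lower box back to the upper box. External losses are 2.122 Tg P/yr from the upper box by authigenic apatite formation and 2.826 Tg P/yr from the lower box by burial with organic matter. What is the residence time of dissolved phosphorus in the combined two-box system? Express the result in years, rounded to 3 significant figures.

Residence time in the combined system uses the total inventory and the total *external* removal — internal exchanges between the two boxes cancel.
M_total = 23020 + 65070 = 88090 Tg P.
ΣF_external_out = 2.122 + 2.826 = 4.9480 Tg P/yr.
τ = M_total / ΣF_ext = 88090 / 4.9480 = 17800 yr.

17800 yr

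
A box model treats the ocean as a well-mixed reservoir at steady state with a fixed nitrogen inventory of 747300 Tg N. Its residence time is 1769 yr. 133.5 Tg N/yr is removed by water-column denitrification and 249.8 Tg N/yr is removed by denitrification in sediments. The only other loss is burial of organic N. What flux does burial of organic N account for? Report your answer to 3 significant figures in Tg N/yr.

39.1 Tg N/yr

Total removal F = M/τ = 747300 / 1769 = 422.4 Tg N/yr.
Burial of organic N = F − (133.5 + 249.8) = 422.4 − 383.3 = 39.14 Tg N/yr.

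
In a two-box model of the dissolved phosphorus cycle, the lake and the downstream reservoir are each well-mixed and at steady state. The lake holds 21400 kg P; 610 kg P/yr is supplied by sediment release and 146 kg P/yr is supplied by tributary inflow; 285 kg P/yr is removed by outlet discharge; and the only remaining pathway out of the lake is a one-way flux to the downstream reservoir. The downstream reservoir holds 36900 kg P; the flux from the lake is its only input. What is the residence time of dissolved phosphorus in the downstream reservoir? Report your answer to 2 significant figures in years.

78 yr

Balance the lake: ΣF_in = 610 + 146 = 756.00 kg P/yr.
Flux to the downstream reservoir = ΣF_in − (285) = 471.00 kg P/yr.
At steady state the output of the downstream reservoir equals its input, 471.00 kg P/yr.
τ = M / F = 36900 / 471.00 = 78.34 yr.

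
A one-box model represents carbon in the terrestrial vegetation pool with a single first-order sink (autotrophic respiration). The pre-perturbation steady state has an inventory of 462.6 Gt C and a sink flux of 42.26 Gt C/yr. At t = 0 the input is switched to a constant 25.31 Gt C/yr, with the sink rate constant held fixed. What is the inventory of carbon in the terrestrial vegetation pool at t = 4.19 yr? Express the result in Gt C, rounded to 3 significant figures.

404 Gt C

Residence time τ = M₀/F₀ = 10.95 yr. The eventual steady state is M_∞ = M₀·(F₁/F₀) = 462.6 × 25.31/42.26 = 277.06 Gt C.
The anomaly ΔM(t) = M(t) − M_∞ decays as ΔM₀·e^(−t/τ) with ΔM₀ = 462.6 − 277.06 = 185.5 Gt C.
At t = 4.19 yr, e^(−t/τ) = e^(−0.3828) = 0.6820, so ΔM = 126.5 Gt C and M = 277.06 + 126.5 = 403.59 Gt C.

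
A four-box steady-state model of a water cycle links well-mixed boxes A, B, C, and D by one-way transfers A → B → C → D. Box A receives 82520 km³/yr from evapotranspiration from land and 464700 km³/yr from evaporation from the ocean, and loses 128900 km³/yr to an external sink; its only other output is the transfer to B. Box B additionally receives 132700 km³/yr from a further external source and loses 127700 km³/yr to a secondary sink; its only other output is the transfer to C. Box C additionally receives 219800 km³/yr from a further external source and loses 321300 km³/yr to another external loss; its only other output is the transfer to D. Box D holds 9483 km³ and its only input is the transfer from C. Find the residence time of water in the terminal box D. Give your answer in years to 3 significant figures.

Box A: F(A→B) = (82520 + 464700) − 128900 = 418320 km³/yr.
Box B: F(B→C) = (418320 + 132700) − 127700 = 423320 km³/yr.
Box C: F(C→D) = (423320 + 219800) − 321300 = 321820 km³/yr.
Box D throughput = its input = 321820 km³/yr; τ = 9483 / 321820 = 0.02947 yr.

0.0295 yr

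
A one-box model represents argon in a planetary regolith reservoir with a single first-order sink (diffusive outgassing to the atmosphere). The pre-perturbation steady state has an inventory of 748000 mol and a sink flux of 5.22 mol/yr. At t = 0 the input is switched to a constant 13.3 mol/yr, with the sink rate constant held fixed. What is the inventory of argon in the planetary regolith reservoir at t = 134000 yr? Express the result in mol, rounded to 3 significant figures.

The sink rate constant is k = F₀/M₀ = 5.22/748000 = 6.979×10^-6 yr⁻¹.
Solving dM/dt = F₁ − kM with M(0) = M₀ gives M(t) = F₁/k + (M₀ − F₁/k)·e^(−kt).
F₁/k = 13.3/6.979×10^-6 = 1.9058×10^6 mol; kt = 6.979×10^-6 × 134000 = 0.9351, e^(−kt) = 0.3925.
M(134000) = 1.9058×10^6 + (748000 − 1.9058×10^6) × 0.3925 = 1.9058×10^6 − 454500 = 1.4513×10^6 mol.

1.45×10^6 mol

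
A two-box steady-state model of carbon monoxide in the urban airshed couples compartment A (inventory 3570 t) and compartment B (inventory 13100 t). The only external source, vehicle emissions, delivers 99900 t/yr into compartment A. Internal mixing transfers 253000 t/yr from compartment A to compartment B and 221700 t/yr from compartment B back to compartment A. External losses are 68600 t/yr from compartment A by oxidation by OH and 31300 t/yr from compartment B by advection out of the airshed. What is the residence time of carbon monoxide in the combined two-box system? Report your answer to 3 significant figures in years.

0.167 yr

Residence time in the combined system uses the total inventory and the total *external* removal — internal exchanges between the two boxes cancel.
M_total = 3570 + 13100 = 16670 t.
ΣF_external_out = 68600 + 31300 = 99900 t/yr.
τ = M_total / ΣF_ext = 16670 / 99900 = 0.1669 yr.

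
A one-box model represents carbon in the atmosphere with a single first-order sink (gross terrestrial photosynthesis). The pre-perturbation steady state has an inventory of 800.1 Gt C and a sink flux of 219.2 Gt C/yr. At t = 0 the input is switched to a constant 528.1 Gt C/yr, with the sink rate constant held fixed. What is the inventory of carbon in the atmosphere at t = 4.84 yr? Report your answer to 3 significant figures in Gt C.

The sink rate constant is k = F₀/M₀ = 219.2/800.1 = 0.2740 yr⁻¹.
Solving dM/dt = F₁ − kM with M(0) = M₀ gives M(t) = F₁/k + (M₀ − F₁/k)·e^(−kt).
F₁/k = 528.1/0.2740 = 1927.6 Gt C; kt = 0.2740 × 4.84 = 1.326, e^(−kt) = 0.2655.
M(4.84) = 1927.6 + (800.1 − 1927.6) × 0.2655 = 1927.6 − 299.4 = 1628.2 Gt C.

1630 Gt C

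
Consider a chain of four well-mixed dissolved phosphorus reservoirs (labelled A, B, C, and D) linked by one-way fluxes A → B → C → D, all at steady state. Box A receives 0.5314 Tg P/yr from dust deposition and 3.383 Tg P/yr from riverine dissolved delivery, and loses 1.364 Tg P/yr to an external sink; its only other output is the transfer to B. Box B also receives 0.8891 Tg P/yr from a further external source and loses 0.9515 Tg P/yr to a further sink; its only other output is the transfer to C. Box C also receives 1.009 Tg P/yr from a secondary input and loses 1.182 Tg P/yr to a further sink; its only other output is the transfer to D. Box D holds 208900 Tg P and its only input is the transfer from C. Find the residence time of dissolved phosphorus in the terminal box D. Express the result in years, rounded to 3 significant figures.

90200 yr

Box A: F(A→B) = (0.5314 + 3.383) − 1.364 = 2.5504 Tg P/yr.
Box B: F(B→C) = (2.5504 + 0.8891) − 0.9515 = 2.4880 Tg P/yr.
Box C: F(C→D) = (2.4880 + 1.009) − 1.182 = 2.3150 Tg P/yr.
Box D throughput = its input = 2.3150 Tg P/yr; τ = 208900 / 2.3150 = 90240 yr.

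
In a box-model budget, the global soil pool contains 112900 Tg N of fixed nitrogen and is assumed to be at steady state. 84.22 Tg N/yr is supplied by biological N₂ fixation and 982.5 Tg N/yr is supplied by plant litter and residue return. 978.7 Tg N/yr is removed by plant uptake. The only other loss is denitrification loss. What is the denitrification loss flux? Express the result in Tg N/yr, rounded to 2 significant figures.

At steady state ΣF_in = ΣF_out.
ΣF_in = 84.22 + 982.5 = 1066.7 Tg N/yr.
Denitrification loss flux = ΣF_in − (978.7) = 1066.7 − 978.7 = 88.02 Tg N/yr.

88 Tg N/yr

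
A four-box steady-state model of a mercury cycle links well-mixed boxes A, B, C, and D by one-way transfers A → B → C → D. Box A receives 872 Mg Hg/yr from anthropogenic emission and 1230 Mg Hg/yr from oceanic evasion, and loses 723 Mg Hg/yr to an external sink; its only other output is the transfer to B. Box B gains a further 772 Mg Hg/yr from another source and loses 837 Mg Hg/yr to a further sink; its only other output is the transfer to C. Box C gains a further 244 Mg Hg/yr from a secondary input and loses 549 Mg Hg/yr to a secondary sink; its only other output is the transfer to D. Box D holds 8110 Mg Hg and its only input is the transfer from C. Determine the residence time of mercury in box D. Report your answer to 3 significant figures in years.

8.04 yr

Box A: F(A→B) = (872 + 1230) − 723 = 1379.0 Mg Hg/yr.
Box B: F(B→C) = (1379.0 + 772) − 837 = 1314.0 Mg Hg/yr.
Box C: F(C→D) = (1314.0 + 244) − 549 = 1009.0 Mg Hg/yr.
Box D throughput = its input = 1009.0 Mg Hg/yr; τ = 8110 / 1009.0 = 8.038 yr.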